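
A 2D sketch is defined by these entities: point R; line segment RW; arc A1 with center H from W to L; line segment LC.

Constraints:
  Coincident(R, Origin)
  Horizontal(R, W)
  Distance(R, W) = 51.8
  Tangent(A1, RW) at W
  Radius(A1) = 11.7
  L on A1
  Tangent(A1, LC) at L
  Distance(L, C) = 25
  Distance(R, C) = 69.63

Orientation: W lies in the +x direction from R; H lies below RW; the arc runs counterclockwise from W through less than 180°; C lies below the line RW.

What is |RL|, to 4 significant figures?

46.58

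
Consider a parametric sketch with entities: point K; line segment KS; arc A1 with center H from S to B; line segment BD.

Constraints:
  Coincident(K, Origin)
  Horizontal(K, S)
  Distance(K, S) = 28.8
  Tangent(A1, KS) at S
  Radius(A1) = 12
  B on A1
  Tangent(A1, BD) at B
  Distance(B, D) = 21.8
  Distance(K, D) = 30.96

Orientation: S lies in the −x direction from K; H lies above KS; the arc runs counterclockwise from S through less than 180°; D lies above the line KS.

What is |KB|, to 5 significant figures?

19.266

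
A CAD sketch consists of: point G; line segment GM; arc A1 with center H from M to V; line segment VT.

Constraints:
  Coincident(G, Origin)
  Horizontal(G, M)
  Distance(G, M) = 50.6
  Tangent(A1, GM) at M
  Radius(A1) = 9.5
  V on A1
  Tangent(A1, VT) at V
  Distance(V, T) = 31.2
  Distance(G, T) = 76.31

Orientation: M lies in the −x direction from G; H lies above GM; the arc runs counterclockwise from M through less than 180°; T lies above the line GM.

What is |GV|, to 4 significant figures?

46.81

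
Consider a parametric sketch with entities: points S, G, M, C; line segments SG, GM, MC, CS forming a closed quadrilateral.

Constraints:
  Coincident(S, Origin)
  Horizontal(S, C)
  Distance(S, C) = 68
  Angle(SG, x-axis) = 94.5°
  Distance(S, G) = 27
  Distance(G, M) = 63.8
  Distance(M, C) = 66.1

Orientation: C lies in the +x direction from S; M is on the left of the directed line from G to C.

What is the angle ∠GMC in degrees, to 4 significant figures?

70.62°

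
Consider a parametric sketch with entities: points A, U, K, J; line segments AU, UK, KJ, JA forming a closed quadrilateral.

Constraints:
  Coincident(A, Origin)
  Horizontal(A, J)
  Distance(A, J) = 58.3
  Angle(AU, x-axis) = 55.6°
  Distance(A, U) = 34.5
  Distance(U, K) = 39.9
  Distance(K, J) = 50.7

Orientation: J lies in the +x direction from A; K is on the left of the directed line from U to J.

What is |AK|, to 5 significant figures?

73.010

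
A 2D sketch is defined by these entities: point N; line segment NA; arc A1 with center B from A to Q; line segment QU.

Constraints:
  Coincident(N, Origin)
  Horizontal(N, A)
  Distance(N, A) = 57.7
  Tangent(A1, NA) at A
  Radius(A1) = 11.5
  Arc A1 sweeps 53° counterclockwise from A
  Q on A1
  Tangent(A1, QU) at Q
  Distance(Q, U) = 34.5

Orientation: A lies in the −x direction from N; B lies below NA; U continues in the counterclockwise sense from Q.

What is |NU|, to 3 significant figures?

93.4

N is at the origin; N and A share the same y with |NA| = 57.7 and A on the −x side, so A = (-57.7, 0.00). Since A1 is tangent to NA there, BA ⟂ NA, so B = A + (0, -11.5) = (-57.7, -11.5). On A1, A sits at bearing 90° from B; a 53° counterclockwise sweep puts Q at bearing 143°, so Q = B + 11.5·(cos 143°, sin 143°) = (-66.9, -4.58). The tangent condition forces BQ to be normal to QU, so QU runs along (−sin 143°, cos 143°); with |QU| = 34.5, U = (-87.6, -32.1). Then |NU| = |U − N| = 93.4.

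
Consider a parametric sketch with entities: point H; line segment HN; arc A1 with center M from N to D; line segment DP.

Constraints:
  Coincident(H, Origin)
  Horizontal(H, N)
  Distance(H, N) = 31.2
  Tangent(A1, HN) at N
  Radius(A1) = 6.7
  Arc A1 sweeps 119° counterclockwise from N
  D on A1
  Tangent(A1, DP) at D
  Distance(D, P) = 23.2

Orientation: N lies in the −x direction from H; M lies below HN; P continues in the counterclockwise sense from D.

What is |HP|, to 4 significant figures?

39.76

H is at the origin; H and N share the same y with |HN| = 31.2 and N on the −x side, so N = (-31.20, 0.000). Since A1 is tangent to HN there, MN ⟂ HN, so M = N + (0, -6.7) = (-31.20, -6.700). On A1, N sits at bearing 90° from M; a 119° counterclockwise sweep puts D at bearing 209°, so D = M + 6.7·(cos 209°, sin 209°) = (-37.06, -9.948). Since A1 is tangent to DP there, MD ⟂ DP, so DP runs along (−sin 209°, cos 209°); with |DP| = 23.2, P = (-25.81, -30.24). Then |HP| = |P − H| = 39.76.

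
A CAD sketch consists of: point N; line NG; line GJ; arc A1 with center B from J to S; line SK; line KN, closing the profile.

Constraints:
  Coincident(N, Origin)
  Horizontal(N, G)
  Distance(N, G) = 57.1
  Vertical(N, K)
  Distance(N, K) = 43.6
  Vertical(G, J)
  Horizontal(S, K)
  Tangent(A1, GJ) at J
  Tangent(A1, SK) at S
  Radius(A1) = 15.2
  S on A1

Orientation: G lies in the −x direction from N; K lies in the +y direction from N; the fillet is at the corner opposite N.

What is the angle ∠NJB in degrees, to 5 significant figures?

26.445°

N is at the origin; N and G share the same y with |NG| = 57.1 and G on the −x side, so G = (-57.100, 0.0000). NK is vertical with |NK| = 43.6 and K on the +y side, so K = (0.0000, 43.600). The virtual corner opposite N is at (-57.100, 43.600). Tangency of A1 to GJ means the radius BJ is perpendicular to GJ and A1 meets SK tangentially, so BS is at right angles to SK, with radius 15.2, so the center B sits 15.2 in from both sides at B = (-41.900, 28.400). That places the tangent points at J = (-57.100, 28.400) on GJ and S = (-41.900, 43.600) on SK. Then cos ∠NJB = JN·JB / (|JN||JB|), giving 26.445°.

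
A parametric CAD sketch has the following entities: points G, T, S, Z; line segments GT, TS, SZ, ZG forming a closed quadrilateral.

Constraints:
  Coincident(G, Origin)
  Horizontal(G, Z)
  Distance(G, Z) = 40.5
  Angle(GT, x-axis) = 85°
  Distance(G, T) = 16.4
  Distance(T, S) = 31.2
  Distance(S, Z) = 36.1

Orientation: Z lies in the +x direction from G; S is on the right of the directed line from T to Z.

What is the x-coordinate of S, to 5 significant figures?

7.3510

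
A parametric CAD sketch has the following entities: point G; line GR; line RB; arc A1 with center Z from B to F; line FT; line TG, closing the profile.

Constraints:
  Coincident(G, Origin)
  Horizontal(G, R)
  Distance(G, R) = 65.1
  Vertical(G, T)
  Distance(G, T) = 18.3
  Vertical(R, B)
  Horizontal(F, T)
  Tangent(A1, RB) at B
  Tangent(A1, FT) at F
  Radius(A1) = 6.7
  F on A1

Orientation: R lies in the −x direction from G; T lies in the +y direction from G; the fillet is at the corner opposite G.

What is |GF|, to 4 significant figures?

61.20

G is at the origin; G and R share the same y with |GR| = 65.1 and R on the −x side, so R = (-65.10, 0.000). GT is vertical with |GT| = 18.3 and T on the +y side, so T = (0.000, 18.30). The virtual corner opposite G is at (-65.10, 18.30). A1 meets RB tangentially, so ZB is at right angles to RB and the tangent condition forces ZF to be normal to FT, with radius 6.7, so the center Z sits 6.7 in from both sides at Z = (-58.40, 11.60). That places the tangent points at B = (-65.10, 11.60) on RB and F = (-58.40, 18.30) on FT. Then |GF| = |F − G| = 61.20.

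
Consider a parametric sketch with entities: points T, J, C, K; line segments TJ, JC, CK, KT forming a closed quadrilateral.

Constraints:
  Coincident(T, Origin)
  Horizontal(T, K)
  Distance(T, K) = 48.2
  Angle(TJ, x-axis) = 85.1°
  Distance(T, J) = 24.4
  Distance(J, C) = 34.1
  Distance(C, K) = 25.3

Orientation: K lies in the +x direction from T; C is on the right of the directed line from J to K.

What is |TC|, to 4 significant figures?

23.18

Checks: T = (0.00, 0.00) ✓; |JC| = 34.10 ✓; |CK| = 25.30 ✓.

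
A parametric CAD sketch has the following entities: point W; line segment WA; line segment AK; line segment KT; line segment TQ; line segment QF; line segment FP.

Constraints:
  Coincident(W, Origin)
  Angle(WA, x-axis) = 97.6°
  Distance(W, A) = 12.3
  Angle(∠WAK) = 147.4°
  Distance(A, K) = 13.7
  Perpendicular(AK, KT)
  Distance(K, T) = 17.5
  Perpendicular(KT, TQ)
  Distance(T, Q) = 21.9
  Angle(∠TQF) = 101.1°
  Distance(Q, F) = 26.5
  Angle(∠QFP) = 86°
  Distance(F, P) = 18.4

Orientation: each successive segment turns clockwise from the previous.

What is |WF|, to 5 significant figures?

15.414

W is at the origin; WA runs at 97.6° with length 12.3, so A = (-1.6268, 12.192). ∠WAK = 147.4° gives AK at 65.000° from the x-axis; with |AK| = 13.7, K = (4.1631, 24.608). AK ⟂ KT, so KT runs at -25.000°; with |KT| = 17.5, T = (20.024, 17.213). KT ⟂ TQ, so TQ runs at -115.00°; with |TQ| = 21.9, Q = (10.768, -2.6356). ∠TQF = 101.1° gives QF at 166.10° from the x-axis; with |QF| = 26.5, F = (-14.956, 3.7305). Then |WF| = |F − W| = 15.414.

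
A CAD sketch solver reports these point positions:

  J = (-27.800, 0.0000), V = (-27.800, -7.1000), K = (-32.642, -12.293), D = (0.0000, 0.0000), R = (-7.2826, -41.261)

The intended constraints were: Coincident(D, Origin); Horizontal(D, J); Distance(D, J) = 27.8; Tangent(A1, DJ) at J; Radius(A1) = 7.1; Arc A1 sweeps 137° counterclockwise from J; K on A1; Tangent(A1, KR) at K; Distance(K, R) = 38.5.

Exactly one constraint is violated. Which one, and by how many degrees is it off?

Tangent(A1, KR) at K — off by 5.80°.

D = (0.00, 0.00) ✓; D.y = 0.00, J.y = 0.00 ✓; |DJ| = 27.80 ✓; ∠(VJ, JD) = 90.00° ✓; |VJ| = 7.100 ✓; bearing(V→K) − bearing(V→J) = 137.0° ✓; |VK| = 7.100 ✓; ∠(VK, KR) = 95.80° ✗; |KR| = 38.50 ✓.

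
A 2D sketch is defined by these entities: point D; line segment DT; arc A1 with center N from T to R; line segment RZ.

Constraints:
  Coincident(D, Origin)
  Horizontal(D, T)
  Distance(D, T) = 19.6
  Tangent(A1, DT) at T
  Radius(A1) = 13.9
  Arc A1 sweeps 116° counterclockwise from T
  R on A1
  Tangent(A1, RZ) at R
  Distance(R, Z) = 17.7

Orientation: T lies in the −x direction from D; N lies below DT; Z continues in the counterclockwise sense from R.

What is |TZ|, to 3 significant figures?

36.2

D is at the origin; DT is horizontal with |DT| = 19.6 and T on the −x side, so T = (-19.6, 0.00). A1 meets DT tangentially, so NT is at right angles to DT, so N = T + (0, -13.9) = (-19.6, -13.9). On A1, T sits at bearing 90° from N; a 116° counterclockwise sweep puts R at bearing 206°, so R = N + 13.9·(cos 206°, sin 206°) = (-32.1, -20.0). Since A1 is tangent to RZ there, NR ⟂ RZ, so RZ runs along (−sin 206°, cos 206°); with |RZ| = 17.7, Z = (-24.3, -35.9). Then |TZ| = |Z − T| = 36.2.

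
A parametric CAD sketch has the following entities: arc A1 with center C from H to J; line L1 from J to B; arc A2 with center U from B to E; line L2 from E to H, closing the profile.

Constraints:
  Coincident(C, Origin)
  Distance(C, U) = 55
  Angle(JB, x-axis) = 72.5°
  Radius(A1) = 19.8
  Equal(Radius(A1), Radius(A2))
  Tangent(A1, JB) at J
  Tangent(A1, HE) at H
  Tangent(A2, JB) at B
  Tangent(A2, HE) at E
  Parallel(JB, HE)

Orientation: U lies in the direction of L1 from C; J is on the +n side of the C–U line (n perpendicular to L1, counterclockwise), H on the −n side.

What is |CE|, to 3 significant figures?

58.5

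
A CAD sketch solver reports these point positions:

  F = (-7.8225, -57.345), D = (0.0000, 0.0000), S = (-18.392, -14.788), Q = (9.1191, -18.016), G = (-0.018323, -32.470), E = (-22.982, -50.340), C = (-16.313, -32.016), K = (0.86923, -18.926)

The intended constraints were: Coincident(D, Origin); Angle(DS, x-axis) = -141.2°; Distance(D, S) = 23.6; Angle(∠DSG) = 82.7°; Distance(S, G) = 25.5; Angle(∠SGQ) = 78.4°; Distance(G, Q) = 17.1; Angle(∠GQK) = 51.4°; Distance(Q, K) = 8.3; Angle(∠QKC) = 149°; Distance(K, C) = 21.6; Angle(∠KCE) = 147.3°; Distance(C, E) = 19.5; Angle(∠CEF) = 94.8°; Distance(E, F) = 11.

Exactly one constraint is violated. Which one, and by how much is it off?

Distance(E, F) = 11 — off by 5.70.

D = (0.00, 0.00) ✓; DS at -141.2° ✓; |DS| = 23.60 ✓; ∠DSG = 82.70° ✓; |SG| = 25.50 ✓; ∠SGQ = 78.40° ✓; |GQ| = 17.10 ✓; ∠GQK = 51.41° ✓; |QK| = 8.300 ✓; ∠QKC = 149.0° ✓; |KC| = 21.60 ✓; ∠KCE = 147.3° ✓; |CE| = 19.50 ✓; ∠CEF = 94.80° ✓; |EF| = 16.70 ✗.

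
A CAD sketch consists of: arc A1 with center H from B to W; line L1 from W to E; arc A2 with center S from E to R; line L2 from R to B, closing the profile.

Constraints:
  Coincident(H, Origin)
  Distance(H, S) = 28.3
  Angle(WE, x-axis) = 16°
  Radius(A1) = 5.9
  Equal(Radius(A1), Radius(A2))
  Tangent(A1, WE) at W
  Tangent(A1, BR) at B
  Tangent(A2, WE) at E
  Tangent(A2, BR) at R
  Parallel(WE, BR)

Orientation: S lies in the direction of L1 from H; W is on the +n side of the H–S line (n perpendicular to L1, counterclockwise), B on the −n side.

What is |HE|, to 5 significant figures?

28.908

The slot axis is L1's direction at 16.0°, so u = (cos 16.0°, sin 16.0°) = (0.96126, 0.27564) and n = (−sin 16.0°, cos 16.0°) = (-0.27564, 0.96126). H is at the origin and S lies 28.3 along u from H, so S = 28.3·u = (27.204, 7.8005). Tangency of A1 to both parallel lines with radius 5.9 puts W and B at H ± 5.9·n: W = (-1.6263, 5.6714), B = (1.6263, -5.6714). Equal radii place E and R the same way about S: E = S + 5.9·n = (25.577, 13.472), R = S − 5.9·n = (28.830, 2.1291). Then |HE| = |E − H| = 28.908.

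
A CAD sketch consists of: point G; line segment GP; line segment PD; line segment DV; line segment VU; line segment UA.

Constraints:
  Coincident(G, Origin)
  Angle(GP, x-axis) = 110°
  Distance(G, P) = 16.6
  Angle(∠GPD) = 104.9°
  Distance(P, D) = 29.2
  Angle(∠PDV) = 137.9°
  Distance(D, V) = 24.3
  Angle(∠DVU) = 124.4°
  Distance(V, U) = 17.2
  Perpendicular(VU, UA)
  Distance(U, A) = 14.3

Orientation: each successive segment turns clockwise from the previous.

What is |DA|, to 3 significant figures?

31.5

∠DVU = 124.4° gives VU at -62.8° from the x-axis; with |VU| = 17.2, U = (50.2, 14.0). The perpendicularity gives UA at right angles to VU, so UA runs at -153°; with |UA| = 14.3, A = (37.5, 7.43). Then |DA| = |A − D| = 31.5.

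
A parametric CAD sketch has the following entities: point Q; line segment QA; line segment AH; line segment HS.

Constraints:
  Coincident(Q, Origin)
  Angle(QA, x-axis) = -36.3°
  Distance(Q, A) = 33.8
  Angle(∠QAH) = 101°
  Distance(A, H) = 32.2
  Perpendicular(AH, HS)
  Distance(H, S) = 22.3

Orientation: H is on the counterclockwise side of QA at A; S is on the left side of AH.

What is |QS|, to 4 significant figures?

40.15

Q is at the origin; QA runs at -36.3° with length 33.8, so A = 33.8·(cos -36.3°, sin -36.3°) = (27.24, -20.01). ∠QAH = 101.0°, so AH runs at -36.3° + (180° − 101.0°) = 42.70° from the x-axis; with |AH| = 32.2, H = A + 32.2·(cos 42.70°, sin 42.70°) = (50.90, 1.827). The perpendicularity gives HS at right angles to AH; with |HS| = 22.3 on the left of AH, S = H + 22.3·(-0.6782, 0.7349) = (35.78, 18.22). Then |QS| = |S − Q| = 40.15.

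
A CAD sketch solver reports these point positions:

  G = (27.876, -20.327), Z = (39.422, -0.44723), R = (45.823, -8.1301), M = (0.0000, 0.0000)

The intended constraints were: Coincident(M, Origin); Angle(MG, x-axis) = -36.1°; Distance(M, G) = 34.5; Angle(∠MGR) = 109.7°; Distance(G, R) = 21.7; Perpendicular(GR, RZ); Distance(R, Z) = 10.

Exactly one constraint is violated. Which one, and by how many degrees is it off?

Perpendicular(GR, RZ) — off by 5.60°.

M = (0.00, 0.00) ✓; MG at -36.10° ✓; |MG| = 34.50 ✓; ∠MGR = 109.7° ✓; |GR| = 21.70 ✓; ∠(GR, RZ) = 95.60° ✗; |RZ| = 10.00 ✓.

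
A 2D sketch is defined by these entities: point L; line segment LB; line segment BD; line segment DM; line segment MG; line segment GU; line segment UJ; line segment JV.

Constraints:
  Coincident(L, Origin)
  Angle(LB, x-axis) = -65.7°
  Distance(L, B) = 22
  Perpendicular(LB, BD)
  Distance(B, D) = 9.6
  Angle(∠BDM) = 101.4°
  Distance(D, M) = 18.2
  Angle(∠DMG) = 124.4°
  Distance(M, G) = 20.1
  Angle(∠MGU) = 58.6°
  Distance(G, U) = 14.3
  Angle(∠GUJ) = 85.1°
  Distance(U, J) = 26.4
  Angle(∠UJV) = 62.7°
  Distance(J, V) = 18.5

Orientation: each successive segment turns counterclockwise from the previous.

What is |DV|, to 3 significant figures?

32.3

L is at the origin; LB runs at -65.7° with length 22.0, so B = (9.05, -20.1). LB is perpendicular to BD, so BD runs at 24.3°; with |BD| = 9.6, D = (17.8, -16.1). ∠BDM = 101.4° gives DM at 103° from the x-axis; with |DM| = 18.2, M = (13.7, 1.64). ∠DMG = 124.4° gives MG at 158° from the x-axis; with |MG| = 20.1, G = (-4.96, 9.01). ∠MGU = 58.6° gives GU at -80.1° from the x-axis; with |GU| = 14.3, U = (-2.50, -5.08). ∠GUJ = 85.1° gives UJ at 14.8° from the x-axis; with |UJ| = 26.4, J = (23.0, 1.66). ∠UJV = 62.7° gives JV at 132° from the x-axis; with |JV| = 18.5, V = (10.6, 15.4). Then |DV| = |V − D| = 32.3.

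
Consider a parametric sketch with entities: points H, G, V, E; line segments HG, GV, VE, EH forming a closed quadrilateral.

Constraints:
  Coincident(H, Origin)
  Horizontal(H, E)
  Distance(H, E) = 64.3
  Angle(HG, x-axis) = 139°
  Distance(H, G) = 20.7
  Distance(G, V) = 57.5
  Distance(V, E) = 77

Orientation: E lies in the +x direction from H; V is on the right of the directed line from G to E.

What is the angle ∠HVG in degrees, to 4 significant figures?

15.88°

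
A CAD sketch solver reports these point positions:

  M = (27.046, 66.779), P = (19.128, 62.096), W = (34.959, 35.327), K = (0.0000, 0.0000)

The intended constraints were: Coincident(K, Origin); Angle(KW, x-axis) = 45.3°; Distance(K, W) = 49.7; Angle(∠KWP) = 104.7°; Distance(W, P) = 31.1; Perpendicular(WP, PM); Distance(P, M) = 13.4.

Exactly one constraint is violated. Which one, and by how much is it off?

Distance(P, M) = 13.4 — off by 4.20.

K = (0.00, 0.00) ✓; KW at 45.30° ✓; |KW| = 49.70 ✓; ∠KWP = 104.7° ✓; |WP| = 31.10 ✓; ∠(WP, PM) = 90.00° ✓; |PM| = 9.199 ✗.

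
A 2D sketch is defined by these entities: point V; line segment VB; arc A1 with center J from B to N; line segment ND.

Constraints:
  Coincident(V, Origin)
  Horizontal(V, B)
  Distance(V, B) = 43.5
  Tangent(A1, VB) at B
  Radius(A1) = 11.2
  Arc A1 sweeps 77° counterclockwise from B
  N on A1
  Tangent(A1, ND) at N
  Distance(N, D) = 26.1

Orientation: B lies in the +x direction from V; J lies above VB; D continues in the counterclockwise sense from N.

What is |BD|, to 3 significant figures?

38.0

V is at the origin; VB is horizontal with |VB| = 43.5 and B on the +x side, so B = (43.5, 0.00). Tangency of A1 to VB means the radius JB is perpendicular to VB, so J = B + (0, 11.2) = (43.5, 11.2). On A1, B sits at bearing -90° from J; a 77° counterclockwise sweep puts N at bearing -13°, so N = J + 11.2·(cos -13°, sin -13°) = (54.4, 8.68). Tangency of A1 to ND means the radius JN is perpendicular to ND, so ND runs along (−sin -13°, cos -13°); with |ND| = 26.1, D = (60.3, 34.1). Then |BD| = |D − B| = 38.0.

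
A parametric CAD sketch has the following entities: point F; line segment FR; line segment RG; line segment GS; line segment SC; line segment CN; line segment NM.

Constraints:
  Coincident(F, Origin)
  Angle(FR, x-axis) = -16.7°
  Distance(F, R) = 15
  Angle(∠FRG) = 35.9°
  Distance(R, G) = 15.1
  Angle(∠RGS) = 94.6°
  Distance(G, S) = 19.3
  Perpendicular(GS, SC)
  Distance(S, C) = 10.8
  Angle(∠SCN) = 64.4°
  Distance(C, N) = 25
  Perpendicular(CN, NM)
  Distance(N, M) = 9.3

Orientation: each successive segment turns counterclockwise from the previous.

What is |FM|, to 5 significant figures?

14.318

F is at the origin; FR runs at -16.7° with length 15.0, so R = (14.367, -4.3104). ∠FRG = 35.9° gives RG at 127.40° from the x-axis; with |RG| = 15.1, G = (5.1960, 7.6853). ∠RGS = 94.6° gives GS at -147.20° from the x-axis; with |GS| = 19.3, S = (-11.027, -2.7697). GS ⟂ SC, so SC runs at -57.200°; with |SC| = 10.8, C = (-5.1765, -11.848). ∠SCN = 64.4° gives CN at 58.400° from the x-axis; with |CN| = 25.0, N = (7.9231, 9.4453). CN ⟂ NM, so NM runs at 148.40°; with |NM| = 9.3, M = (0.0020626, 14.318). Then |FM| = |M − F| = 14.318.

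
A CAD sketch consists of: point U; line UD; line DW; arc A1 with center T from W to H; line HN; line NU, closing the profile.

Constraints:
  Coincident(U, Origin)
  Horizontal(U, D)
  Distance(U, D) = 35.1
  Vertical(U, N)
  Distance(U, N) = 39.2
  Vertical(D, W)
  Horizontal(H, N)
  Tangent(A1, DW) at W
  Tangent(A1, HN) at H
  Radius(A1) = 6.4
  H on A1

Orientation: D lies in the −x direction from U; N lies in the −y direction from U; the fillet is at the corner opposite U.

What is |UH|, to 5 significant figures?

48.583

U is at the origin; U and D share the same y with |UD| = 35.1 and D on the −x side, so D = (-35.100, 0.0000). U and N share the same x with |UN| = 39.2 and N on the −y side, so N = (0.0000, -39.200). The virtual corner opposite U is at (-35.100, -39.200). The tangent condition forces TW to be normal to DW and since A1 is tangent to HN there, TH ⟂ HN, with radius 6.4, so the center T sits 6.4 in from both sides at T = (-28.700, -32.800). That places the tangent points at W = (-35.100, -32.800) on DW and H = (-28.700, -39.200) on HN. Then |UH| = |H − U| = 48.583.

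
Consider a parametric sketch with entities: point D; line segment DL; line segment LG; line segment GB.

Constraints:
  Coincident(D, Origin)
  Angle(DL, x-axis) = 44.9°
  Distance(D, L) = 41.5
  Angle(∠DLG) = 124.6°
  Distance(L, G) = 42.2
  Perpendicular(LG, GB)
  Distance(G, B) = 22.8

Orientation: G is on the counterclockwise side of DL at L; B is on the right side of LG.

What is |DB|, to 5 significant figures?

87.003

D is at the origin; DL runs at 44.9° with length 41.5, so L = 41.5·(cos 44.9°, sin 44.9°) = (29.396, 29.294). ∠DLG = 124.6°, so LG runs at 44.9° + (180° − 124.6°) = 100.30° from the x-axis; with |LG| = 42.2, G = L + 42.2·(cos 100.30°, sin 100.30°) = (21.851, 70.814). LG ⟂ GB; with |GB| = 22.8 on the right of LG, B = G + 22.8·(0.98389, 0.17880) = (44.283, 74.890). Then |DB| = |B − D| = 87.003.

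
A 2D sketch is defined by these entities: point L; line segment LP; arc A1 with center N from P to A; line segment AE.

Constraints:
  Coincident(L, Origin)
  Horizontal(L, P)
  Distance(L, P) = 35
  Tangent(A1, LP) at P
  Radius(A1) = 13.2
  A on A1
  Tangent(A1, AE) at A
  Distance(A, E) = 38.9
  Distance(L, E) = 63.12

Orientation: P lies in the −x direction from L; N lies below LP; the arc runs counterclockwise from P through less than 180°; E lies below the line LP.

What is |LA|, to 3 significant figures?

50.6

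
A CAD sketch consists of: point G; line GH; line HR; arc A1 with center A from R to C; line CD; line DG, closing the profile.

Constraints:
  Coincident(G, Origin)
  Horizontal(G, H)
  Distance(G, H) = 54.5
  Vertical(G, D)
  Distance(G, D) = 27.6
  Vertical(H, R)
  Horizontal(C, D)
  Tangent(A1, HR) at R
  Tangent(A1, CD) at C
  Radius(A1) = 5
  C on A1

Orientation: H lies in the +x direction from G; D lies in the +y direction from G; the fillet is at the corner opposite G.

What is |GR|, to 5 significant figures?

59.000

G is at the origin; GH is horizontal with |GH| = 54.5 and H on the +x side, so H = (54.500, 0.0000). GD is vertical with |GD| = 27.6 and D on the +y side, so D = (0.0000, 27.600). The virtual corner opposite G is at (54.500, 27.600). Since A1 is tangent to HR there, AR ⟂ HR and tangency of A1 to CD means the radius AC is perpendicular to CD, with radius 5.0, so the center A sits 5.0 in from both sides at A = (49.500, 22.600). That places the tangent points at R = (54.500, 22.600) on HR and C = (49.500, 27.600) on CD. Then |GR| = |R − G| = 59.000.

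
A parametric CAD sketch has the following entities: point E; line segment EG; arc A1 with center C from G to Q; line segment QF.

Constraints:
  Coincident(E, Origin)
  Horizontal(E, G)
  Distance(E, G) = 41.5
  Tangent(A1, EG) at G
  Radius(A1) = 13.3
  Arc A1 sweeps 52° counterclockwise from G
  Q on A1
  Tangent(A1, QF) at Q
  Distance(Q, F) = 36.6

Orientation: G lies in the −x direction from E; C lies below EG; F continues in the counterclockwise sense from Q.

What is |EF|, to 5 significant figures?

81.885

On A1, G sits at bearing 90° from C; a 52° counterclockwise sweep puts Q at bearing 142°, so Q = C + 13.3·(cos 142°, sin 142°) = (-51.981, -5.1117). The tangent condition forces CQ to be normal to QF, so QF runs along (−sin 142°, cos 142°); with |QF| = 36.6, F = (-74.514, -33.953). Then |EF| = |F − E| = 81.885.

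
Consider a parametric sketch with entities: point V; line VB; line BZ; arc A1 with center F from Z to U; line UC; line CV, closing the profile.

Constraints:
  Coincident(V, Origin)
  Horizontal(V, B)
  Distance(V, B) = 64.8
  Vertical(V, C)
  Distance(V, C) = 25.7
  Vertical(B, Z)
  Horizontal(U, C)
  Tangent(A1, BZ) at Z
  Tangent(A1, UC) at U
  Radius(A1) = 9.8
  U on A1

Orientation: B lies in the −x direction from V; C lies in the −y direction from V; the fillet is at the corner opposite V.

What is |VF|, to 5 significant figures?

57.252

V is at the origin; V and B share the same y with |VB| = 64.8 and B on the −x side, so B = (-64.800, 0.0000). V and C share the same x with |VC| = 25.7 and C on the −y side, so C = (0.0000, -25.700). The virtual corner opposite V is at (-64.800, -25.700). The tangent condition forces FZ to be normal to BZ and A1 meets UC tangentially, so FU is at right angles to UC, with radius 9.8, so the center F sits 9.8 in from both sides at F = (-55.000, -15.900). Then |VF| = |F − V| = 57.252.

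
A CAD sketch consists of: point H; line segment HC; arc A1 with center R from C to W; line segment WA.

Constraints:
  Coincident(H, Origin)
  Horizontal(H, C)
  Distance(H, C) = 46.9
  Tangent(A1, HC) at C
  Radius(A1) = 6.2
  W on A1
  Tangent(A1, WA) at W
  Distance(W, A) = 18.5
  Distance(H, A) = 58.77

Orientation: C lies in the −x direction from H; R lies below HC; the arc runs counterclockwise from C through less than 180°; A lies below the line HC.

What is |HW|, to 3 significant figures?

53.4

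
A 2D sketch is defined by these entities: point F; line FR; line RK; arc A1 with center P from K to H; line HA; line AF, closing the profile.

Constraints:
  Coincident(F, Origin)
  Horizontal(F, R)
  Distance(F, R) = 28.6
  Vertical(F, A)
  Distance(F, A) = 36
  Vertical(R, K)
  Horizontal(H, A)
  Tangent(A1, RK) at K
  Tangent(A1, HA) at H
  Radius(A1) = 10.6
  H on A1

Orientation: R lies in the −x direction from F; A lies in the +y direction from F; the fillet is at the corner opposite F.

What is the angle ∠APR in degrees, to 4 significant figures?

143.1°

F is at the origin; F and R share the same y with |FR| = 28.6 and R on the −x side, so R = (-28.60, 0.000). FA is vertical with |FA| = 36.0 and A on the +y side, so A = (0.000, 36.00). The virtual corner opposite F is at (-28.60, 36.00). Tangency of A1 to RK means the radius PK is perpendicular to RK and the tangent condition forces PH to be normal to HA, with radius 10.6, so the center P sits 10.6 in from both sides at P = (-18.00, 25.40). Then cos ∠APR = PA·PR / (|PA||PR|), giving 143.1°.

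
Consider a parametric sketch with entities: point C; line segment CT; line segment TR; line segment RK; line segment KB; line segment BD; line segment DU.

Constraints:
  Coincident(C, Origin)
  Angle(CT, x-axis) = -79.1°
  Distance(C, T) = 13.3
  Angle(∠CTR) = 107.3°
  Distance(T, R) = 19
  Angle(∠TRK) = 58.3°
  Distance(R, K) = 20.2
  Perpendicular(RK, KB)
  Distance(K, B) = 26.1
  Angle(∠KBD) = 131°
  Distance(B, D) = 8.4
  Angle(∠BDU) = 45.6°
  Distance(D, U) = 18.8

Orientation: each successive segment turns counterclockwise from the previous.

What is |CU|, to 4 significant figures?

7.891

C is at the origin; CT runs at -79.1° with length 13.3, so T = (2.515, -13.06). ∠CTR = 107.3° gives TR at -6.400° from the x-axis; with |TR| = 19.0, R = (21.40, -15.18). ∠TRK = 58.3° gives RK at 115.3° from the x-axis; with |RK| = 20.2, K = (12.76, 3.085). RK is perpendicular to KB, so KB runs at -154.7°; with |KB| = 26.1, B = (-10.83, -8.070). ∠KBD = 131.0° gives BD at -105.7° from the x-axis; with |BD| = 8.4, D = (-13.11, -16.16). ∠BDU = 45.6° gives DU at 28.70° from the x-axis; with |DU| = 18.8, U = (3.385, -7.128). Then |CU| = |U − C| = 7.891.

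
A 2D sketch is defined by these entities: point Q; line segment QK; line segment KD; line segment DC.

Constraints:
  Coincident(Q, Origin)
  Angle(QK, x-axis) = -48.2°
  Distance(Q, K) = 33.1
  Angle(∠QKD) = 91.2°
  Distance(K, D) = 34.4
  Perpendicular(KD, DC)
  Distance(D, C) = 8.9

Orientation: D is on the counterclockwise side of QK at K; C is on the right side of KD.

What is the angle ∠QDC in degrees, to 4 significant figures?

133.3°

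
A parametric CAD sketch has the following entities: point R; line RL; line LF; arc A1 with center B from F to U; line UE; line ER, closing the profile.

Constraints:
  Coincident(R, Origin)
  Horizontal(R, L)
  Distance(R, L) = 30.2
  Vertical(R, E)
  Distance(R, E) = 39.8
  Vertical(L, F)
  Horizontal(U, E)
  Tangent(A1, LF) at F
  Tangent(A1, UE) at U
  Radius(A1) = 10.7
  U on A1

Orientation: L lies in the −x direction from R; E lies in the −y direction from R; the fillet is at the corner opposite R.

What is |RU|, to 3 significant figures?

44.3

R is at the origin; RL is horizontal with |RL| = 30.2 and L on the −x side, so L = (-30.2, 0.00). R and E share the same x with |RE| = 39.8 and E on the −y side, so E = (0.00, -39.8). The virtual corner opposite R is at (-30.2, -39.8). Tangency of A1 to LF means the radius BF is perpendicular to LF and A1 meets UE tangentially, so BU is at right angles to UE, with radius 10.7, so the center B sits 10.7 in from both sides at B = (-19.5, -29.1). That places the tangent points at F = (-30.2, -29.1) on LF and U = (-19.5, -39.8) on UE. Then |RU| = |U − R| = 44.3.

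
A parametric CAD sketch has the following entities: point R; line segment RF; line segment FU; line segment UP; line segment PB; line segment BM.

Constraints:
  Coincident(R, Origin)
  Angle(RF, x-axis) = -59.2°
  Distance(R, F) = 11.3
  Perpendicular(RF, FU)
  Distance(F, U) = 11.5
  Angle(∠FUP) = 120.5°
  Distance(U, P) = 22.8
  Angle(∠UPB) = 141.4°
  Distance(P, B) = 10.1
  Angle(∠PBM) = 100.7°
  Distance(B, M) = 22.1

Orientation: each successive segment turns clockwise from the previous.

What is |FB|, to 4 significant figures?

36.71

R is at the origin; RF runs at -59.2° with length 11.3, so F = (5.786, -9.706). RF is perpendicular to FU, so FU runs at -149.2°; with |FU| = 11.5, U = (-4.092, -15.59). ∠FUP = 120.5° gives UP at 151.3° from the x-axis; with |UP| = 22.8, P = (-24.09, -4.646). ∠UPB = 141.4° gives PB at 112.7° from the x-axis; with |PB| = 10.1, B = (-27.99, 4.672). Then |FB| = |B − F| = 36.71.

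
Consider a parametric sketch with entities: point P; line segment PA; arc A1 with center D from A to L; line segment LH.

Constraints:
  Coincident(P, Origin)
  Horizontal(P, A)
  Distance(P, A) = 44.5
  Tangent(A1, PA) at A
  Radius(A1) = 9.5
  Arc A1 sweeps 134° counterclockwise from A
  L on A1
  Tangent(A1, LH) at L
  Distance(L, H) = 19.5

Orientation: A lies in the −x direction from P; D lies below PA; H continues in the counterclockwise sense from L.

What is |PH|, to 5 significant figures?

48.327

P is at the origin; PA is horizontal with |PA| = 44.5 and A on the −x side, so A = (-44.500, 0.0000). Tangency of A1 to PA means the radius DA is perpendicular to PA, so D = A + (0, -9.5) = (-44.500, -9.5000). On A1, A sits at bearing 90° from D; a 134° counterclockwise sweep puts L at bearing 224°, so L = D + 9.5·(cos 224°, sin 224°) = (-51.334, -16.099). Tangency of A1 to LH means the radius DL is perpendicular to LH, so LH runs along (−sin 224°, cos 224°); with |LH| = 19.5, H = (-37.788, -30.126). Then |PH| = |H − P| = 48.327.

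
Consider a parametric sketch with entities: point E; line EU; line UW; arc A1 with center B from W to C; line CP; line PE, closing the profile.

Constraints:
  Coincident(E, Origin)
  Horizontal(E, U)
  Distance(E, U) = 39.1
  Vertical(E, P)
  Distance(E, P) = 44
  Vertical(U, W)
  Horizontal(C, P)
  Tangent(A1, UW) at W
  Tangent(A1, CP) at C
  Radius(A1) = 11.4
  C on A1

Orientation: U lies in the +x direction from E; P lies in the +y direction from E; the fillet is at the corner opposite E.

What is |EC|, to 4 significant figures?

51.99

The virtual corner opposite E is at (39.10, 44.00). Tangency of A1 to UW means the radius BW is perpendicular to UW and the tangent condition forces BC to be normal to CP, with radius 11.4, so the center B sits 11.4 in from both sides at B = (27.70, 32.60). That places the tangent points at W = (39.10, 32.60) on UW and C = (27.70, 44.00) on CP. Then |EC| = |C − E| = 51.99.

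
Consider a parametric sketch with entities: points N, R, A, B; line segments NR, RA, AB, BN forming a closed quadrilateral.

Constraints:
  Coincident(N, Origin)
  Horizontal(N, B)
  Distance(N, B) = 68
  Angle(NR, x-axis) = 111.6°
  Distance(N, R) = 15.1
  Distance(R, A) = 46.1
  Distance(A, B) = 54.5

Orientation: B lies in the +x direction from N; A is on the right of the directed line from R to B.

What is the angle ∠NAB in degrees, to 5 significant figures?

101.21°

N is at the origin; N and B share the same y with |NB| = 68.0 and B in +x, so B = (68.0, 0). NR runs at 111.6° with |NR| = 15.1, so R = (-5.5587, 14.040). A is determined by |RA| = 46.1 and |AB| = 54.5 together: it lies at the intersection of circle(R, 46.1) and circle(B, 54.5). With |RB| = 74.887, the foot of the radical line on RB is 31.801 from R and the perpendicular offset is √(46.1² − 31.801²) = 33.375. Taking the right-of-RB solution: A = (19.421, -24.706).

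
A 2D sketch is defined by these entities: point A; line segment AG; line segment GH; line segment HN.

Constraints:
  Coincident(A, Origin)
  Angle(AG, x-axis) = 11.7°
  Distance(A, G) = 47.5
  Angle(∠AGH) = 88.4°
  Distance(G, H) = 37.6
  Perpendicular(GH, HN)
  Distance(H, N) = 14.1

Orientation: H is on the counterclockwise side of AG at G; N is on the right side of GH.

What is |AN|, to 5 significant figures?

71.471

A is at the origin; AG runs at 11.7° with length 47.5, so G = 47.5·(cos 11.7°, sin 11.7°) = (46.513, 9.6324). ∠AGH = 88.4°, so GH runs at 11.7° + (180° − 88.4°) = 103.30° from the x-axis; with |GH| = 37.6, H = G + 37.6·(cos 103.30°, sin 103.30°) = (37.863, 46.224). The perpendicularity gives HN at right angles to GH; with |HN| = 14.1 on the right of GH, N = H + 14.1·(0.97318, 0.23005) = (51.585, 49.468). Then |AN| = |N − A| = 71.471.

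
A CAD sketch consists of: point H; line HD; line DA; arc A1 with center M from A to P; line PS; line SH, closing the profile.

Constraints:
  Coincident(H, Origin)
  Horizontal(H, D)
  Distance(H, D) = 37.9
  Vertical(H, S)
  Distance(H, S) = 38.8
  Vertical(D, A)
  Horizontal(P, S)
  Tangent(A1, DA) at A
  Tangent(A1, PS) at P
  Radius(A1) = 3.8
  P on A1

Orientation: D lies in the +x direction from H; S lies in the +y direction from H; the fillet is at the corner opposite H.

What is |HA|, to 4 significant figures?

51.59

H is at the origin; HD is horizontal with |HD| = 37.9 and D on the +x side, so D = (37.90, 0.000). H and S share the same x with |HS| = 38.8 and S on the +y side, so S = (0.000, 38.80). The virtual corner opposite H is at (37.90, 38.80). A1 meets DA tangentially, so MA is at right angles to DA and tangency of A1 to PS means the radius MP is perpendicular to PS, with radius 3.8, so the center M sits 3.8 in from both sides at M = (34.10, 35.00). That places the tangent points at A = (37.90, 35.00) on DA and P = (34.10, 38.80) on PS. Then |HA| = |A − H| = 51.59.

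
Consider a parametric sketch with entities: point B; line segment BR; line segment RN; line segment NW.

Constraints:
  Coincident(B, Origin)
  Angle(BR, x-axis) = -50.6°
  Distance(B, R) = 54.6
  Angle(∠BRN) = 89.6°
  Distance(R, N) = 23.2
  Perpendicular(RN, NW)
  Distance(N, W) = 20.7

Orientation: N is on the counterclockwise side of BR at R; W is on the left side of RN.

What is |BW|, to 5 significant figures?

40.863

B is at the origin; BR runs at -50.6° with length 54.6, so R = 54.6·(cos -50.6°, sin -50.6°) = (34.656, -42.191). ∠BRN = 89.6°, so RN runs at -50.6° + (180° − 89.6°) = 39.800° from the x-axis; with |RN| = 23.2, N = R + 23.2·(cos 39.800°, sin 39.800°) = (52.480, -27.341). The perpendicularity gives NW at right angles to RN; with |NW| = 20.7 on the left of RN, W = N + 20.7·(-0.64011, 0.76828) = (39.230, -11.437). Then |BW| = |W − B| = 40.863.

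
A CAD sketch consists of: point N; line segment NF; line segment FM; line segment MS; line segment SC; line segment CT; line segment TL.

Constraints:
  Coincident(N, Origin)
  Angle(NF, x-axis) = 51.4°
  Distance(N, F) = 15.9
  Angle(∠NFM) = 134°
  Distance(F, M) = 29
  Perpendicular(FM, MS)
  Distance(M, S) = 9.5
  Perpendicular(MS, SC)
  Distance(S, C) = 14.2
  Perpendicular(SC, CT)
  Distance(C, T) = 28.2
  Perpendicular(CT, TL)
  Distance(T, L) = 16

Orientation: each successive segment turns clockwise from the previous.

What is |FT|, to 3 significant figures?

23.8

The perpendicularity gives SC at right angles to MS, so SC runs at -175°; with |SC| = 14.2, C = (25.5, 4.36). The perpendicularity gives CT at right angles to SC, so CT runs at 95.4°; with |CT| = 28.2, T = (22.9, 32.4). Then |FT| = |T − F| = 23.8.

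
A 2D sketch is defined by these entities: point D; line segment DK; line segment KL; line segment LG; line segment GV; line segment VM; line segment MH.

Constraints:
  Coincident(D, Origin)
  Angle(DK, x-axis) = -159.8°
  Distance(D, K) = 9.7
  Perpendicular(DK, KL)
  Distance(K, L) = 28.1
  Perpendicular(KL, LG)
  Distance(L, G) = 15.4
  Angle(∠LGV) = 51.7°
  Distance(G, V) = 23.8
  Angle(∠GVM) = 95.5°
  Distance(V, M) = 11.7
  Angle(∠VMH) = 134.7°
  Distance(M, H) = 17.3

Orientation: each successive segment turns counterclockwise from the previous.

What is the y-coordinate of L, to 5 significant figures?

-29.721

D is at the origin; DK runs at -159.8° with length 9.7, so K = (-9.1034, -3.3494). DK is perpendicular to KL, so KL runs at -69.800°; with |KL| = 28.1, L = (0.59950, -29.721). So L.y = -29.721.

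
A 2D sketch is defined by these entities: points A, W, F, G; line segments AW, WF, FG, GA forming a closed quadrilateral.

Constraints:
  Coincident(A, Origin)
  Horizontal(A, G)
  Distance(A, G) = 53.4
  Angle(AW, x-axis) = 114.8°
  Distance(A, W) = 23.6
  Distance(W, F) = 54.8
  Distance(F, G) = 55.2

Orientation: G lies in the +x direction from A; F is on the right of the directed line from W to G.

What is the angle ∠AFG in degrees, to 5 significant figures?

70.050°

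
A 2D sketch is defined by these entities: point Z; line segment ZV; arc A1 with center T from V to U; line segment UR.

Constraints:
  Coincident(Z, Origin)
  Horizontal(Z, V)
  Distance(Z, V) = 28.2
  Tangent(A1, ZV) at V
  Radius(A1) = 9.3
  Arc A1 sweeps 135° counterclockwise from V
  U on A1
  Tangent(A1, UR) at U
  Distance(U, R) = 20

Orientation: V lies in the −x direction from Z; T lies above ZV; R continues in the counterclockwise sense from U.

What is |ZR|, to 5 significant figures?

46.694

Z is at the origin; ZV is horizontal with |ZV| = 28.2 and V on the −x side, so V = (-28.200, 0.0000). Tangency of A1 to ZV means the radius TV is perpendicular to ZV, so T = V + (0, 9.3) = (-28.200, 9.3000). On A1, V sits at bearing -90° from T; a 135° counterclockwise sweep puts U at bearing 45°, so U = T + 9.3·(cos 45°, sin 45°) = (-21.624, 15.876). Since A1 is tangent to UR there, TU ⟂ UR, so UR runs along (−sin 45°, cos 45°); with |UR| = 20.0, R = (-35.766, 30.018). Then |ZR| = |R − Z| = 46.694.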